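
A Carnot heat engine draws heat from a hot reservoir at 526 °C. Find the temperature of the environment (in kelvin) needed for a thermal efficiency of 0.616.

T_C ≈ 307 K

T_H = 526 °C → 526 + 273.15 = 799.15 K.
From η = 1 − T_C/T_H, T_C = T_H·(1 − η) = 799.15 × (1 − 0.616) = 307 K.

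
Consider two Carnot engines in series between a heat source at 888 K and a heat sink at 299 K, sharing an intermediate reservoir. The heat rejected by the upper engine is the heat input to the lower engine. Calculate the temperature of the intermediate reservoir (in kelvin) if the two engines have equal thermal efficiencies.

T_m ≈ 515.3 K

Equal efficiencies require 1 − T_m/T_H = 1 − T_C/T_m, i.e. T_m/T_H = T_C/T_m, so T_m = √(T_H·T_C) = √(888.00 × 299.00) = 515.3 K.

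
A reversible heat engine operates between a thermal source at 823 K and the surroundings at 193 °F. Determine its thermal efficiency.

η ≈ 0.559

T_C = 193 °F → (193 − 32) × 5/9 = 89.44 °C = 362.59 K.
Carnot efficiency: η = 1 − T_C/T_H = 1 − 362.59/823.00 = 0.559.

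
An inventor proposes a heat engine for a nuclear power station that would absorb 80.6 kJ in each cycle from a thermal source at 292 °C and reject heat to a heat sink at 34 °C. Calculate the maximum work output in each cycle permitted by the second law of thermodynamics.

T_H = 292 °C → 292 + 273.15 = 565.15 K.
T_C = 34 °C → 34 + 273.15 = 307.15 K.
No engine can exceed the Carnot limit: η_max = 1 − T_C/T_H = 1 − 307.15/565.15 = 0.4565.
W_max = η_max · Q_H = 0.4565 × 80.6 = 36.8 kJ.

W_max ≈ 36.8 kJ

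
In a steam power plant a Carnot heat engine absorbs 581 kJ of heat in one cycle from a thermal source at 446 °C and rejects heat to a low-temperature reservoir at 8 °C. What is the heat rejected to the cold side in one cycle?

T_H = 446 °C → 446 + 273.15 = 719.15 K.
T_C = 8 °C → 8 + 273.15 = 281.15 K.
Since the cycle is reversible, η = 1 − T_C/T_H = 1 − 281.15/719.15 = 0.6091.
For a reversible cycle Q_C/Q_H = T_C/T_H, so Q_C = 581 × 281.15/719.15 = 227 kJ.

Q_C ≈ 227 kJ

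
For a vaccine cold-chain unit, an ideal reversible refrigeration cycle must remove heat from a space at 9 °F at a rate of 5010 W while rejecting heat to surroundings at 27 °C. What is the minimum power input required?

Ẇ_in ≈ 765 W

T_H = 27 °C → 27 + 273.15 = 300.15 K.
T_C = 9 °F → (9 − 32) × 5/9 = -12.78 °C = 260.37 K.
The reversible coefficient of performance is COP_R = T_C/(T_H − T_C) = 260.37/39.78 = 6.5457.
W = Q_C/COP_R = 5010/6.5457 = 765 W.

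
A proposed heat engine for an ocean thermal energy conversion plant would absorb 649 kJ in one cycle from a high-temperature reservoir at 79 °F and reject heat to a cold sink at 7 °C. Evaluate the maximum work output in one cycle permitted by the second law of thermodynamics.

T_H = 79 °F → (79 − 32) × 5/9 = 26.11 °C = 299.26 K.
T_C = 7 °C → 7 + 273.15 = 280.15 K.
By the Carnot theorem, η_max = 1 − T_C/T_H = 1 − 280.15/299.26 = 0.0639.
W_max = η_max · Q_H = 0.0639 × 649 = 41.4 kJ.

W_max ≈ 41.4 kJ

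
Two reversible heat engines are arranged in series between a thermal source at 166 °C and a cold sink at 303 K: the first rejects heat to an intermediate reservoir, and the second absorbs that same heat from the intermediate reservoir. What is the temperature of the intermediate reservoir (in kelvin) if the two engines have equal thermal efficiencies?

T_H = 166 °C → 166 + 273.15 = 439.15 K.
Equal efficiencies require 1 − T_m/T_H = 1 − T_C/T_m, i.e. T_m/T_H = T_C/T_m, so T_m = √(T_H·T_C) = √(439.15 × 303.00) = 364.8 K.

T_m ≈ 364.8 K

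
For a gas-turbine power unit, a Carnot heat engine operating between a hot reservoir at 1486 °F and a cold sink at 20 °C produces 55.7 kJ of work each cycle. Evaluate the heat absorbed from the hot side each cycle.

Q_H ≈ 76.4 kJ

T_H = 1486 °F → (1486 − 32) × 5/9 = 807.78 °C = 1080.93 K.
T_C = 20 °C → 20 + 273.15 = 293.15 K.
Carnot efficiency: η = 1 − T_C/T_H = 1 − 293.15/1080.93 = 0.7288.
Q_H = W/η = 55.7/0.7288 = 76.4 kJ.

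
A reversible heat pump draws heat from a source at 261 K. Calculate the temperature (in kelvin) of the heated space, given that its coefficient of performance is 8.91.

T_H ≈ 294 K

COP_HP = T_H/(T_H − T_C) ⇒ T_H = T_C·COP_HP/(COP_HP − 1) = 261.00 × 8.91/(8.91 − 1) = 294 K.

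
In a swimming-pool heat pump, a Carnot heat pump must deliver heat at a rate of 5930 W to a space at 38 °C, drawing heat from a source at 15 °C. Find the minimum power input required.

Ẇ_in ≈ 438.3 W

T_H = 38 °C → 38 + 273.15 = 311.15 K.
T_C = 15 °C → 15 + 273.15 = 288.15 K.
Reversible heating COP: COP_HP = T_H/(T_H − T_C) = 311.15/23.00 = 13.5283.
W = Q_H/COP_HP = 5930/13.5283 = 438.3 W.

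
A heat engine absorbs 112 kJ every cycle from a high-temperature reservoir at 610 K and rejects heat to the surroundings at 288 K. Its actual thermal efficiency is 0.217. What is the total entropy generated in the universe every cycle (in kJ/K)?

W = η·Q_H = 0.217 × 112 = 24.30 kJ, so Q_C = Q_H − W = 87.70 kJ.
Reservoir entropy changes: ΔS_H = −Q_H/T_H = −112/610.00 = -0.1836 kJ/K and ΔS_C = +Q_C/T_C = 87.70/288.00 = 0.3045 kJ/K.
ΔS_univ = −Q_H/T_H + Q_C/T_C = 0.1209 kJ/K (> 0, since η = 0.217 < η_Carnot = 0.528).

ΔS_univ ≈ 0.1209 kJ/K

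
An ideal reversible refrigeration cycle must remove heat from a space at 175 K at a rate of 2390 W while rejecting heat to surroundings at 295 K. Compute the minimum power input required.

Ẇ_in ≈ 1640 W

For a reversible refrigerator, COP_R = T_C/(T_H − T_C) = 175.00/120.00 = 1.4583.
W = Q_C/COP_R = 2390/1.4583 = 1640 W.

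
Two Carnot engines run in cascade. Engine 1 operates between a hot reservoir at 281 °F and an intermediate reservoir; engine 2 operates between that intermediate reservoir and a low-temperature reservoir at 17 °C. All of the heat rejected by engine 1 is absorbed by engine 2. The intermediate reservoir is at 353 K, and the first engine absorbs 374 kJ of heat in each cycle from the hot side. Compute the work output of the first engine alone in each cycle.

W₁ ≈ 53.2 kJ

T_H = 281 °F → (281 − 32) × 5/9 = 138.33 °C = 411.48 K.
T_C = 17 °C → 17 + 273.15 = 290.15 K.
First-stage efficiency η₁ = 1 − T_m/T_H = 1 − 353.00/411.48 = 0.1421.
W₁ = η₁·Q_H = 0.1421 × 374 = 53.2 kJ.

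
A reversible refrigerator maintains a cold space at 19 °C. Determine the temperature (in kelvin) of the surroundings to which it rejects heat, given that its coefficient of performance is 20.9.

T_C = 19 °C → 19 + 273.15 = 292.15 K.
COP_R = T_C/(T_H − T_C) ⇒ T_H = T_C·(1 + 1/COP_R) = 292.15 × (1 + 1/20.9) = 306.1 K.

T_H ≈ 306.1 K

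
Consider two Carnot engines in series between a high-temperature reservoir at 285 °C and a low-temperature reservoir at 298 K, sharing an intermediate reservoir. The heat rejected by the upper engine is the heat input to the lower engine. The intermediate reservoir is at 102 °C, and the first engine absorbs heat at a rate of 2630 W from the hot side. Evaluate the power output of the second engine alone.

T_H = 285 °C → 285 + 273.15 = 558.15 K.
T_m = 102 °C → 102 + 273.15 = 375.15 K.
Heat entering the second stage: Q_m = Q_H·(T_m/T_H) = 2630 × 375.15/558.15 = 1770 W.
Second-stage efficiency η₂ = 1 − T_C/T_m = 1 − 298.00/375.15 = 0.2057, so W₂ = η₂·Q_m = 364 W.

Ẇ₂ ≈ 364 W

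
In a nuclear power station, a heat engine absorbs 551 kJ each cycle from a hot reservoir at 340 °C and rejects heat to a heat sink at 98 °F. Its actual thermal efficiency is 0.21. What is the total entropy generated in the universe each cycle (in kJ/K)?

ΔS_univ ≈ 0.506 kJ/K

T_H = 340 °C → 340 + 273.15 = 613.15 K.
T_C = 98 °F → (98 − 32) × 5/9 = 36.67 °C = 309.82 K.
W = η·Q_H = 0.21 × 551 = 115.7 kJ, so Q_C = Q_H − W = 435.3 kJ.
The hot reservoir loses entropy Q_H/T_H = 551/613.15 = 0.8986 kJ/K; the cold reservoir gains Q_C/T_C = 435.3/309.82 = 1.405 kJ/K.
ΔS_univ = −Q_H/T_H + Q_C/T_C = 0.506 kJ/K (> 0, since η = 0.21 < η_Carnot = 0.495).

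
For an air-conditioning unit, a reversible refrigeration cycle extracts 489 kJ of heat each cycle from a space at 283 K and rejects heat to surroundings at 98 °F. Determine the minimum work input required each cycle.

W_in ≈ 46.3 kJ

T_H = 98 °F → (98 − 32) × 5/9 = 36.67 °C = 309.82 K.
Carnot COP: COP_R = T_C/(T_H − T_C) = 283.00/26.82 = 10.5531.
W = Q_C/COP_R = 489/10.5531 = 46.3 kJ.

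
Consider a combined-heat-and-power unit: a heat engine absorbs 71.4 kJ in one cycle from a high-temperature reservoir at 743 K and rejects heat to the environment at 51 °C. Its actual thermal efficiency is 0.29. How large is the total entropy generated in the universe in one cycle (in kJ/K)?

T_C = 51 °C → 51 + 273.15 = 324.15 K.
W = η·Q_H = 0.29 × 71.4 = 20.71 kJ, so Q_C = Q_H − W = 50.69 kJ.
Reservoir entropy changes: ΔS_H = −Q_H/T_H = −71.4/743.00 = -0.09610 kJ/K and ΔS_C = +Q_C/T_C = 50.69/324.15 = 0.1564 kJ/K.
ΔS_univ = −Q_H/T_H + Q_C/T_C = 0.0603 kJ/K (> 0, since η = 0.29 < η_Carnot = 0.564).

ΔS_univ ≈ 0.0603 kJ/K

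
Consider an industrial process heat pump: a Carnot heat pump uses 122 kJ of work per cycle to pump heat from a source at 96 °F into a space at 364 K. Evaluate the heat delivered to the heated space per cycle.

Q_H ≈ 803 kJ

T_C = 96 °F → (96 − 32) × 5/9 = 35.56 °C = 308.71 K.
Reversible heating COP: COP_HP = T_H/(T_H − T_C) = 364.00/55.29 = 6.5829.
Q_H = COP_HP · W = 6.5829 × 122 = 803 kJ.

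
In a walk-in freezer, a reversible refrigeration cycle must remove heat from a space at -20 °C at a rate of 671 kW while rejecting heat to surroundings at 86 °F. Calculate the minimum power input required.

T_H = 86 °F → (86 − 32) × 5/9 = 30.00 °C = 303.15 K.
T_C = -20 °C → -20 + 273.15 = 253.15 K.
Carnot COP: COP_R = T_C/(T_H − T_C) = 253.15/50.00 = 5.0630.
W = Q_C/COP_R = 671/5.0630 = 133 kW.

Ẇ_in ≈ 133 kW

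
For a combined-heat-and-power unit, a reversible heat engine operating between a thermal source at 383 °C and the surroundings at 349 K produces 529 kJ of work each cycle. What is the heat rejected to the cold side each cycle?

Q_C ≈ 601 kJ

T_H = 383 °C → 383 + 273.15 = 656.15 K.
Since the cycle is reversible, η = 1 − T_C/T_H = 1 − 349.00/656.15 = 0.4681.
Since Q_C/Q_H = T_C/T_H and Q_H = W/η, Q_C = W·T_C/(T_H − T_C) = 529 × 349.00/307.15 = 601 kJ.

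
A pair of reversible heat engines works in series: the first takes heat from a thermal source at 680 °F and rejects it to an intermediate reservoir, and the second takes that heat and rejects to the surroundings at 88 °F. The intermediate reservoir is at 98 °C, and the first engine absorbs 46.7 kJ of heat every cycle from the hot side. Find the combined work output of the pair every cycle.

W_total ≈ 24.3 kJ

T_H = 680 °F → (680 − 32) × 5/9 = 360.00 °C = 633.15 K.
T_C = 88 °F → (88 − 32) × 5/9 = 31.11 °C = 304.26 K.
Two reversible stages in series are equivalent to a single Carnot engine between T_H and T_C, so η_total = 1 − T_C/T_H = 1 − 304.26/633.15 = 0.5194.
W_total = η_total · Q_H = 0.5194 × 46.7 = 24.3 kJ.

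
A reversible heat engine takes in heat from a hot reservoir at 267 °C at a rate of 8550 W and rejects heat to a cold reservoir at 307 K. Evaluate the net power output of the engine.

T_H = 267 °C → 267 + 273.15 = 540.15 K.
η_rev = 1 − T_C/T_H = 1 − 307.00/540.15 = 0.4316.
W = η·Q_H = 0.4316 × 8550 = 3690 W.

Ẇ ≈ 3690 W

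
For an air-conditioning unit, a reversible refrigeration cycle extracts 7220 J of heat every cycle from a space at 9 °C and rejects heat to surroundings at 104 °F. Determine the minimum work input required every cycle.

T_H = 104 °F → (104 − 32) × 5/9 = 40.00 °C = 313.15 K.
T_C = 9 °C → 9 + 273.15 = 282.15 K.
Carnot COP: COP_R = T_C/(T_H − T_C) = 282.15/31.00 = 9.1016.
W = Q_C/COP_R = 7220/9.1016 = 793 J.

W_in ≈ 793 J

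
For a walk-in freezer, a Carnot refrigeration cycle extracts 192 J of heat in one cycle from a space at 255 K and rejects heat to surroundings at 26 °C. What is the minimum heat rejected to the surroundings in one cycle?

Q_H ≈ 225 J

T_H = 26 °C → 26 + 273.15 = 299.15 K.
For a reversible cycle Q_H/Q_C = T_H/T_C, so Q_H = Q_C·T_H/T_C = 192 × 299.15/255.00 = 225 J.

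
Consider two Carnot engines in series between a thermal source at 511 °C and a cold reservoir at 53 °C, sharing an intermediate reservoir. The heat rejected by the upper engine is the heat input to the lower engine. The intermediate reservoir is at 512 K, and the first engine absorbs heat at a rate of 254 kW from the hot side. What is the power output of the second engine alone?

Ẇ₂ ≈ 60.2 kW

T_H = 511 °C → 511 + 273.15 = 784.15 K.
T_C = 53 °C → 53 + 273.15 = 326.15 K.
Heat entering the second stage: Q_m = Q_H·(T_m/T_H) = 254 × 512.00/784.15 = 166 kW.
Second-stage efficiency η₂ = 1 − T_C/T_m = 1 − 326.15/512.00 = 0.3630, so W₂ = η₂·Q_m = 60.2 kW.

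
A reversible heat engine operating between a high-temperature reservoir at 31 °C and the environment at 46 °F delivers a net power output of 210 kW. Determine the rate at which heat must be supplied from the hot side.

Q̇_H ≈ 2750 kW

T_H = 31 °C → 31 + 273.15 = 304.15 K.
T_C = 46 °F → (46 − 32) × 5/9 = 7.78 °C = 280.93 K.
η_rev = 1 − T_C/T_H = 1 − 280.93/304.15 = 0.0764.
Q_H = W/η = 210/0.0764 = 2750 kW.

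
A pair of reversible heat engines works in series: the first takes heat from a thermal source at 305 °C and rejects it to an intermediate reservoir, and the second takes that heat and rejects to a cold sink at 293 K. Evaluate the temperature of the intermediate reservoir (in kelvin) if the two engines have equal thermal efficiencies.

T_H = 305 °C → 305 + 273.15 = 578.15 K.
Equal efficiencies require 1 − T_m/T_H = 1 − T_C/T_m, i.e. T_m/T_H = T_C/T_m, so T_m = √(T_H·T_C) = √(578.15 × 293.00) = 411.6 K.

T_m ≈ 411.6 K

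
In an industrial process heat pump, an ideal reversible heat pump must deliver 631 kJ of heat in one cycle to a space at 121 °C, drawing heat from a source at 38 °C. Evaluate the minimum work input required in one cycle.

W_in ≈ 132.9 kJ

T_H = 121 °C → 121 + 273.15 = 394.15 K.
T_C = 38 °C → 38 + 273.15 = 311.15 K.
For a reversible heat pump, COP_HP = T_H/(T_H − T_C) = 394.15/83.00 = 4.7488.
W = Q_H/COP_HP = 631/4.7488 = 132.9 kJ.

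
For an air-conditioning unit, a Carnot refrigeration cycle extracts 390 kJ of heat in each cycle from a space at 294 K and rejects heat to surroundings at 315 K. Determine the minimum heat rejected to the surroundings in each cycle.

Q_H ≈ 418 kJ

For a reversible cycle Q_H/Q_C = T_H/T_C, so Q_H = Q_C·T_H/T_C = 390 × 315.00/294.00 = 418 kJ.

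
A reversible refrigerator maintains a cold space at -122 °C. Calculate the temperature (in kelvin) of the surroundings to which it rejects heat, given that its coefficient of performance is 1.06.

T_H ≈ 294 K

T_C = -122 °C → -122 + 273.15 = 151.15 K.
COP_R = T_C/(T_H − T_C) ⇒ T_H = T_C·(1 + 1/COP_R) = 151.15 × (1 + 1/1.06) = 294 K.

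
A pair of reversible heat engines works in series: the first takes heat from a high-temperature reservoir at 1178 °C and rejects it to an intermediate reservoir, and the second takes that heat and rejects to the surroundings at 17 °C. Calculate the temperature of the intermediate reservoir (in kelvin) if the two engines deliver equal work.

T_m ≈ 871 K

T_H = 1178 °C → 1178 + 273.15 = 1451.15 K.
T_C = 17 °C → 17 + 273.15 = 290.15 K.
For reversible stages Q_m = Q_H·(T_m/T_H). Setting W₁ = Q_H(1 − T_m/T_H) equal to W₂ = Q_m(1 − T_C/T_m) = Q_H·(T_m − T_C)/T_H gives T_H − T_m = T_m − T_C, so T_m = (T_H + T_C)/2 = (1451.15 + 290.15)/2 = 871 K.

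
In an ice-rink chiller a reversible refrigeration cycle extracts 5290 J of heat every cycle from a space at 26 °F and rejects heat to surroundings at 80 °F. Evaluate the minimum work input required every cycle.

W_in ≈ 588.2 J

T_H = 80 °F → (80 − 32) × 5/9 = 26.67 °C = 299.82 K.
T_C = 26 °F → (26 − 32) × 5/9 = -3.33 °C = 269.82 K.
The reversible coefficient of performance is COP_R = T_C/(T_H − T_C) = 269.82/30.00 = 8.9939.
W = Q_C/COP_R = 5290/8.9939 = 588.2 J.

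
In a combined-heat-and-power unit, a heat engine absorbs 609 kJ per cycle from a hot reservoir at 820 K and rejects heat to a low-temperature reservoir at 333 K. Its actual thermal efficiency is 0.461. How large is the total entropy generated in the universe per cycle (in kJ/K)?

ΔS_univ ≈ 0.2431 kJ/K

W = η·Q_H = 0.461 × 609 = 280.7 kJ, so Q_C = Q_H − W = 328.3 kJ.
Entropy balance on the reservoirs: −Q_H/T_H = -0.7427 kJ/K, +Q_C/T_C = 0.9857 kJ/K.
ΔS_univ = −Q_H/T_H + Q_C/T_C = 0.2431 kJ/K (> 0, since η = 0.461 < η_Carnot = 0.594).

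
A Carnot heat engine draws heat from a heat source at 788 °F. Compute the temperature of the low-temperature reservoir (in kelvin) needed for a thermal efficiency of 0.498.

T_H = 788 °F → (788 − 32) × 5/9 = 420.00 °C = 693.15 K.
From η = 1 − T_C/T_H, T_C = T_H·(1 − η) = 693.15 × (1 − 0.498) = 348.0 K.

T_C ≈ 348.0 K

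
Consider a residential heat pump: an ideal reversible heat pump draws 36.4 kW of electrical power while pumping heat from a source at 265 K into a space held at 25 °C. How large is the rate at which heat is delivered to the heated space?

T_H = 25 °C → 25 + 273.15 = 298.15 K.
The Carnot heat-pump COP is COP_HP = T_H/(T_H − T_C) = 298.15/33.15 = 8.9940.
Q_H = COP_HP · W = 8.9940 × 36.4 = 327 kW.

Q̇_H ≈ 327 kW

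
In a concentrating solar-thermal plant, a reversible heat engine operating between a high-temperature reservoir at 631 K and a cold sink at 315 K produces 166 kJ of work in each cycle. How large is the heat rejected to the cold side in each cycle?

Q_C ≈ 165 kJ

Carnot efficiency: η = 1 − T_C/T_H = 1 − 315.00/631.00 = 0.5008.
Since Q_C/Q_H = T_C/T_H and Q_H = W/η, Q_C = W·T_C/(T_H − T_C) = 166 × 315.00/316.00 = 165 kJ.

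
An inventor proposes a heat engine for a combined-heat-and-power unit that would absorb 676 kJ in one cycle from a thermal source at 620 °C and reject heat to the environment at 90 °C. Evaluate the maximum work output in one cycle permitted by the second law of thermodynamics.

W_max ≈ 401 kJ

T_H = 620 °C → 620 + 273.15 = 893.15 K.
T_C = 90 °C → 90 + 273.15 = 363.15 K.
By the Carnot theorem, η_max = 1 − T_C/T_H = 1 − 363.15/893.15 = 0.5934.
W_max = η_max · Q_H = 0.5934 × 676 = 401 kJ.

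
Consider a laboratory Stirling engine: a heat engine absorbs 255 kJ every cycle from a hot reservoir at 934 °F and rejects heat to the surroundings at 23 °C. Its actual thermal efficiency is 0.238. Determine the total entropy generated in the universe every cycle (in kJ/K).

ΔS_univ ≈ 0.3268 kJ/K

T_H = 934 °F → (934 − 32) × 5/9 = 501.11 °C = 774.26 K.
T_C = 23 °C → 23 + 273.15 = 296.15 K.
W = η·Q_H = 0.238 × 255 = 60.69 kJ, so Q_C = Q_H − W = 194.3 kJ.
The hot reservoir loses entropy Q_H/T_H = 255/774.26 = 0.3293 kJ/K; the cold reservoir gains Q_C/T_C = 194.3/296.15 = 0.6561 kJ/K.
ΔS_univ = −Q_H/T_H + Q_C/T_C = 0.3268 kJ/K (> 0, since η = 0.238 < η_Carnot = 0.618).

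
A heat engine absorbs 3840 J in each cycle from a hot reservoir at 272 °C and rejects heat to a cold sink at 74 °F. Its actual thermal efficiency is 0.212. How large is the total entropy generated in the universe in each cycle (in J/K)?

T_H = 272 °C → 272 + 273.15 = 545.15 K.
T_C = 74 °F → (74 − 32) × 5/9 = 23.33 °C = 296.48 K.
W = η·Q_H = 0.212 × 3840 = 814.1 J, so Q_C = Q_H − W = 3026 J.
Entropy balance on the reservoirs: −Q_H/T_H = -7.044 J/K, +Q_C/T_C = 10.21 J/K.
ΔS_univ = −Q_H/T_H + Q_C/T_C = 3.16 J/K (> 0, since η = 0.212 < η_Carnot = 0.456).

ΔS_univ ≈ 3.16 J/K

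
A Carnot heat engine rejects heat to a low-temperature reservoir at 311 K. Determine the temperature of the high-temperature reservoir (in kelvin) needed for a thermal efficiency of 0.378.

T_H ≈ 500 K

From η = 1 − T_C/T_H, solving for T_H gives T_H = T_C/(1 − η) = 311.00/(1 − 0.378) = 500 K.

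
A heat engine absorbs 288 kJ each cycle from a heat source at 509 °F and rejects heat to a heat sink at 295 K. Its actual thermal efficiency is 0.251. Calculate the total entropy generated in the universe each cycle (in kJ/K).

ΔS_univ ≈ 0.196 kJ/K

T_H = 509 °F → (509 − 32) × 5/9 = 265.00 °C = 538.15 K.
W = η·Q_H = 0.251 × 288 = 72.29 kJ, so Q_C = Q_H − W = 215.7 kJ.
Entropy balance on the reservoirs: −Q_H/T_H = -0.5352 kJ/K, +Q_C/T_C = 0.7312 kJ/K.
ΔS_univ = −Q_H/T_H + Q_C/T_C = 0.196 kJ/K (> 0, since η = 0.251 < η_Carnot = 0.452).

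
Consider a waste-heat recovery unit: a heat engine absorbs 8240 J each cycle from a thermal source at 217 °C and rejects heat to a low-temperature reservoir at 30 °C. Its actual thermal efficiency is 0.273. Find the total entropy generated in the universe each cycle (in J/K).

T_H = 217 °C → 217 + 273.15 = 490.15 K.
T_C = 30 °C → 30 + 273.15 = 303.15 K.
W = η·Q_H = 0.273 × 8240 = 2250 J, so Q_C = Q_H − W = 5990 J.
The hot reservoir loses entropy Q_H/T_H = 8240/490.15 = 16.81 J/K; the cold reservoir gains Q_C/T_C = 5990/303.15 = 19.76 J/K.
ΔS_univ = −Q_H/T_H + Q_C/T_C = 2.95 J/K (> 0, since η = 0.273 < η_Carnot = 0.382).

ΔS_univ ≈ 2.95 J/K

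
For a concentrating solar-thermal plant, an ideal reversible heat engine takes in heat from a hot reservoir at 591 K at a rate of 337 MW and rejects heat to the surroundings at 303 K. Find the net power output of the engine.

Ẇ ≈ 164.2 MW

η_rev = 1 − T_C/T_H = 1 − 303.00/591.00 = 0.4873.
W = η·Q_H = 0.4873 × 337 = 164.2 MW.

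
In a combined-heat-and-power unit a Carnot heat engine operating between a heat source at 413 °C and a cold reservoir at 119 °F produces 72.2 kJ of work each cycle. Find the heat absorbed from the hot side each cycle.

T_H = 413 °C → 413 + 273.15 = 686.15 K.
T_C = 119 °F → (119 − 32) × 5/9 = 48.33 °C = 321.48 K.
The Carnot efficiency is η = 1 − T_C/T_H = 1 − 321.48/686.15 = 0.5315.
Q_H = W/η = 72.2/0.5315 = 136 kJ.

Q_H ≈ 136 kJ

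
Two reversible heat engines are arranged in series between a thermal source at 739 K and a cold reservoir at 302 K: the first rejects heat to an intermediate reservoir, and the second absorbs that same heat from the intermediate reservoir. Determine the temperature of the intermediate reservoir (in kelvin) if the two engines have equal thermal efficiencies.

Equal efficiencies require 1 − T_m/T_H = 1 − T_C/T_m, i.e. T_m/T_H = T_C/T_m, so T_m = √(T_H·T_C) = √(739.00 × 302.00) = 472 K.

T_m ≈ 472 K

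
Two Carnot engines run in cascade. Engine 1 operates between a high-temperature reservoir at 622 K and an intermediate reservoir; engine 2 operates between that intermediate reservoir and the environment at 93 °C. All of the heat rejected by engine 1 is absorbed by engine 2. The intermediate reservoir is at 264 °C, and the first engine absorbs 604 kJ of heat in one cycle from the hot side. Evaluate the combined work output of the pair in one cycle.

W_total ≈ 248 kJ

T_C = 93 °C → 93 + 273.15 = 366.15 K.
Two reversible stages in series are equivalent to a single Carnot engine between T_H and T_C, so η_total = 1 − T_C/T_H = 1 − 366.15/622.00 = 0.4113.
W_total = η_total · Q_H = 0.4113 × 604 = 248 kJ.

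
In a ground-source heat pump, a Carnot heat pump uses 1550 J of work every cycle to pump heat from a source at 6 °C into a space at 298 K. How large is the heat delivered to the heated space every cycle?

T_C = 6 °C → 6 + 273.15 = 279.15 K.
The Carnot heat-pump COP is COP_HP = T_H/(T_H − T_C) = 298.00/18.85 = 15.8090.
Q_H = COP_HP · W = 15.8090 × 1550 = 24500 J.

Q_H ≈ 24500 J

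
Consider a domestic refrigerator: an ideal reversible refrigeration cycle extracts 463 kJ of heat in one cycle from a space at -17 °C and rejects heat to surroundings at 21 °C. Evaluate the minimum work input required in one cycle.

T_H = 21 °C → 21 + 273.15 = 294.15 K.
T_C = -17 °C → -17 + 273.15 = 256.15 K.
COP_R = T_C/(T_H − T_C) = 256.15/38.00 = 6.7408.
W = Q_C/COP_R = 463/6.7408 = 68.69 kJ.

W_in ≈ 68.69 kJ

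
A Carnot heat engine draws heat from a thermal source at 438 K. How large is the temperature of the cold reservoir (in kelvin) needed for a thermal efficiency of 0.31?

From η = 1 − T_C/T_H, T_C = T_H·(1 − η) = 438.00 × (1 − 0.31) = 302 K.

T_C ≈ 302 K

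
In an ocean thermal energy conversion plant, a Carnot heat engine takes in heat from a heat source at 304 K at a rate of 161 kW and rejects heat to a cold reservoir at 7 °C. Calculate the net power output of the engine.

T_C = 7 °C → 7 + 273.15 = 280.15 K.
The Carnot efficiency is η = 1 − T_C/T_H = 1 − 280.15/304.00 = 0.0785.
W = η·Q_H = 0.0785 × 161 = 12.63 kW.

Ẇ ≈ 12.63 kW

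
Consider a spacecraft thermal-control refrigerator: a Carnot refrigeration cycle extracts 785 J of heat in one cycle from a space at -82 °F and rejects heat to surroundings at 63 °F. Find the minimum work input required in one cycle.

W_in ≈ 301 J

T_H = 63 °F → (63 − 32) × 5/9 = 17.22 °C = 290.37 K.
T_C = -82 °F → (-82 − 32) × 5/9 = -63.33 °C = 209.82 K.
Carnot COP: COP_R = T_C/(T_H − T_C) = 209.82/80.56 = 2.6046.
W = Q_C/COP_R = 785/2.6046 = 301 J.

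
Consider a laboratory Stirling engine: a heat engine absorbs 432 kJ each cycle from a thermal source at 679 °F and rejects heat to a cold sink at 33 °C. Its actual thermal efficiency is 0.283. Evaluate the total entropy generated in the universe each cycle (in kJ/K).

T_H = 679 °F → (679 − 32) × 5/9 = 359.44 °C = 632.59 K.
T_C = 33 °C → 33 + 273.15 = 306.15 K.
W = η·Q_H = 0.283 × 432 = 122.3 kJ, so Q_C = Q_H − W = 309.7 kJ.
Reservoir entropy changes: ΔS_H = −Q_H/T_H = −432/632.59 = -0.6829 kJ/K and ΔS_C = +Q_C/T_C = 309.7/306.15 = 1.012 kJ/K.
ΔS_univ = −Q_H/T_H + Q_C/T_C = 0.329 kJ/K (> 0, since η = 0.283 < η_Carnot = 0.516).

ΔS_univ ≈ 0.329 kJ/K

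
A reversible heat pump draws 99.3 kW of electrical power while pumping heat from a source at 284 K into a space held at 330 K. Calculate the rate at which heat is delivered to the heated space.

For a reversible heat pump, COP_HP = T_H/(T_H − T_C) = 330.00/46.00 = 7.1739.
Q_H = COP_HP · W = 7.1739 × 99.3 = 712 kW.

Q̇_H ≈ 712 kW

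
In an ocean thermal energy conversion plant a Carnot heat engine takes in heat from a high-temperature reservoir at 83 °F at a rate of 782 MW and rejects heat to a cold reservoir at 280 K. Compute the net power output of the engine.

T_H = 83 °F → (83 − 32) × 5/9 = 28.33 °C = 301.48 K.
Since the cycle is reversible, η = 1 − T_C/T_H = 1 − 280.00/301.48 = 0.0713.
W = η·Q_H = 0.0713 × 782 = 55.72 MW.

Ẇ ≈ 55.72 MW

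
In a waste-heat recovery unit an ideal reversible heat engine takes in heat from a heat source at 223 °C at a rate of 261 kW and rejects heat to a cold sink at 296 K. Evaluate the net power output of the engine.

Ẇ ≈ 105 kW

T_H = 223 °C → 223 + 273.15 = 496.15 K.
The Carnot efficiency is η = 1 − T_C/T_H = 1 − 296.00/496.15 = 0.4034.
W = η·Q_H = 0.4034 × 261 = 105 kW.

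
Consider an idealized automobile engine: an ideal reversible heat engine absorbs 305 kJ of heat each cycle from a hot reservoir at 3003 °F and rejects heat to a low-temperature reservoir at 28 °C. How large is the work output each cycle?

W ≈ 257.3 kJ

T_H = 3003 °F → (3003 − 32) × 5/9 = 1650.56 °C = 1923.71 K.
T_C = 28 °C → 28 + 273.15 = 301.15 K.
η_rev = 1 − T_C/T_H = 1 − 301.15/1923.71 = 0.8435.
W = η·Q_H = 0.8435 × 305 = 257.3 kJ.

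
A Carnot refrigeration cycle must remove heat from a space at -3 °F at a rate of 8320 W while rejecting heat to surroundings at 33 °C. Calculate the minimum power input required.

Ẇ_in ≈ 1720 W

T_H = 33 °C → 33 + 273.15 = 306.15 K.
T_C = -3 °F → (-3 − 32) × 5/9 = -19.44 °C = 253.71 K.
The reversible coefficient of performance is COP_R = T_C/(T_H − T_C) = 253.71/52.44 = 4.8376.
W = Q_C/COP_R = 8320/4.8376 = 1720 W.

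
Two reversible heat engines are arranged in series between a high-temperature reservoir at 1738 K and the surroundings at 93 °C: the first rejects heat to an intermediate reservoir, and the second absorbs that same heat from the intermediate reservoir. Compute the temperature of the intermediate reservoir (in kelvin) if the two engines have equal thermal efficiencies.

T_C = 93 °C → 93 + 273.15 = 366.15 K.
Equal efficiencies require 1 − T_m/T_H = 1 − T_C/T_m, i.e. T_m/T_H = T_C/T_m, so T_m = √(T_H·T_C) = √(1738.00 × 366.15) = 797.7 K.

T_m ≈ 797.7 K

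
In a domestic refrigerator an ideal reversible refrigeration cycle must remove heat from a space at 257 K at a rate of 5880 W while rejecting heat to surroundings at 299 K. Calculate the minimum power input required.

Ẇ_in ≈ 961 W

For a reversible refrigerator, COP_R = T_C/(T_H − T_C) = 257.00/42.00 = 6.1190.
W = Q_C/COP_R = 5880/6.1190 = 961 W.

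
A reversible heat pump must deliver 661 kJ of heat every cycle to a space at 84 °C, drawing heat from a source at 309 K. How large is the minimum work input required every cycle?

T_H = 84 °C → 84 + 273.15 = 357.15 K.
For a reversible heat pump, COP_HP = T_H/(T_H − T_C) = 357.15/48.15 = 7.4174.
W = Q_H/COP_HP = 661/7.4174 = 89.1 kJ.

W_in ≈ 89.1 kJ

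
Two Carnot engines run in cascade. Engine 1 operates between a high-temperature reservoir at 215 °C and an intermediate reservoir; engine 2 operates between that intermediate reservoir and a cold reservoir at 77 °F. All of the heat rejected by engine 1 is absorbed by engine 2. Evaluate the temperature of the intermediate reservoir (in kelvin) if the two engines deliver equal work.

T_m ≈ 393 K

T_H = 215 °C → 215 + 273.15 = 488.15 K.
T_C = 77 °F → (77 − 32) × 5/9 = 25.00 °C = 298.15 K.
For reversible stages Q_m = Q_H·(T_m/T_H). Setting W₁ = Q_H(1 − T_m/T_H) equal to W₂ = Q_m(1 − T_C/T_m) = Q_H·(T_m − T_C)/T_H gives T_H − T_m = T_m − T_C, so T_m = (T_H + T_C)/2 = (488.15 + 298.15)/2 = 393 K.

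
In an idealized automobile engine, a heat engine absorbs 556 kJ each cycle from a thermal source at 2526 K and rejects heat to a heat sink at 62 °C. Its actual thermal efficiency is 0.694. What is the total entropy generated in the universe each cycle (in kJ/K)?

T_C = 62 °C → 62 + 273.15 = 335.15 K.
W = η·Q_H = 0.694 × 556 = 385.9 kJ, so Q_C = Q_H − W = 170.1 kJ.
Entropy balance on the reservoirs: −Q_H/T_H = -0.2201 kJ/K, +Q_C/T_C = 0.5076 kJ/K.
ΔS_univ = −Q_H/T_H + Q_C/T_C = 0.288 kJ/K (> 0, since η = 0.694 < η_Carnot = 0.867).

ΔS_univ ≈ 0.288 kJ/K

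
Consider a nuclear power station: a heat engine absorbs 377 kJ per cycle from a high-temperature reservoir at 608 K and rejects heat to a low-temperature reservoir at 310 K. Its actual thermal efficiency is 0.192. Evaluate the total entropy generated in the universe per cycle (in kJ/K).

W = η·Q_H = 0.192 × 377 = 72.38 kJ, so Q_C = Q_H − W = 304.6 kJ.
The hot reservoir loses entropy Q_H/T_H = 377/608.00 = 0.6201 kJ/K; the cold reservoir gains Q_C/T_C = 304.6/310.00 = 0.9826 kJ/K.
ΔS_univ = −Q_H/T_H + Q_C/T_C = 0.363 kJ/K (> 0, since η = 0.192 < η_Carnot = 0.490).

ΔS_univ ≈ 0.363 kJ/K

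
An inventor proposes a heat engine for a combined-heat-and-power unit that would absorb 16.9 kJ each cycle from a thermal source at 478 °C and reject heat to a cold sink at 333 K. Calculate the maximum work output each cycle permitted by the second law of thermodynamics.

W_max ≈ 9.408 kJ

T_H = 478 °C → 478 + 273.15 = 751.15 K.
No engine can exceed the Carnot limit: η_max = 1 − T_C/T_H = 1 − 333.00/751.15 = 0.5567.
W_max = η_max · Q_H = 0.5567 × 16.9 = 9.408 kJ.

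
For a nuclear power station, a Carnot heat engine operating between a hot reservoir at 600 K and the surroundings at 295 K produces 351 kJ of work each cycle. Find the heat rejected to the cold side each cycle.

Q_C ≈ 339 kJ

Since the cycle is reversible, η = 1 − T_C/T_H = 1 − 295.00/600.00 = 0.5083.
Since Q_C/Q_H = T_C/T_H and Q_H = W/η, Q_C = W·T_C/(T_H − T_C) = 351 × 295.00/305.00 = 339 kJ.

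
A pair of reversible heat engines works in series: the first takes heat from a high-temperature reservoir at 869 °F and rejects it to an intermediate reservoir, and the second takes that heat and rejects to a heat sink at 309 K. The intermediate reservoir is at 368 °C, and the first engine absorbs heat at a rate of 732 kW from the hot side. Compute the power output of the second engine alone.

Ẇ₂ ≈ 329 kW

T_H = 869 °F → (869 − 32) × 5/9 = 465.00 °C = 738.15 K.
T_m = 368 °C → 368 + 273.15 = 641.15 K.
Heat entering the second stage: Q_m = Q_H·(T_m/T_H) = 732 × 641.15/738.15 = 636 kW.
Second-stage efficiency η₂ = 1 − T_C/T_m = 1 − 309.00/641.15 = 0.5181, so W₂ = η₂·Q_m = 329 kW.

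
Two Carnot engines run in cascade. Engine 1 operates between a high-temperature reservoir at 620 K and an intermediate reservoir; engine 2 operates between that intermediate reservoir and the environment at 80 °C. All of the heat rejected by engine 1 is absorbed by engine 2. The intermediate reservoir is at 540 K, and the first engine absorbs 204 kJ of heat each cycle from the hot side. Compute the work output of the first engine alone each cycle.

W₁ ≈ 26.3 kJ

T_C = 80 °C → 80 + 273.15 = 353.15 K.
First-stage efficiency η₁ = 1 − T_m/T_H = 1 − 540.00/620.00 = 0.1290.
W₁ = η₁·Q_H = 0.1290 × 204 = 26.3 kJ.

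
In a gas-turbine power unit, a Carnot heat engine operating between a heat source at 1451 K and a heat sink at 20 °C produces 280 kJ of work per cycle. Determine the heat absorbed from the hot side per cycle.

Q_H ≈ 350.9 kJ

T_C = 20 °C → 20 + 273.15 = 293.15 K.
η_rev = 1 − T_C/T_H = 1 − 293.15/1451.00 = 0.7980.
Q_H = W/η = 280/0.7980 = 350.9 kJ.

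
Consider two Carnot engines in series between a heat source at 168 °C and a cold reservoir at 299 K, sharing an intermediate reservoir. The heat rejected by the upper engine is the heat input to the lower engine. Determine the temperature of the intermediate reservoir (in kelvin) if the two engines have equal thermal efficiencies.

T_m ≈ 363.2 K

T_H = 168 °C → 168 + 273.15 = 441.15 K.
Equal efficiencies require 1 − T_m/T_H = 1 − T_C/T_m, i.e. T_m/T_H = T_C/T_m, so T_m = √(T_H·T_C) = √(441.15 × 299.00) = 363.2 K.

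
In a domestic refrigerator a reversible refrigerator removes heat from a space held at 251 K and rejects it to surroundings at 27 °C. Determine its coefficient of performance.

T_H = 27 °C → 27 + 273.15 = 300.15 K.
COP_R = T_C/(T_H − T_C) = 251.00/(300.15 − 251.00) = 5.107.

COP_R ≈ 5.107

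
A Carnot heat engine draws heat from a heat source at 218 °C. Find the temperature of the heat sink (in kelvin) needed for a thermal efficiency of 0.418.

T_C ≈ 286 K

T_H = 218 °C → 218 + 273.15 = 491.15 K.
From η = 1 − T_C/T_H, T_C = T_H·(1 − η) = 491.15 × (1 − 0.418) = 286 K.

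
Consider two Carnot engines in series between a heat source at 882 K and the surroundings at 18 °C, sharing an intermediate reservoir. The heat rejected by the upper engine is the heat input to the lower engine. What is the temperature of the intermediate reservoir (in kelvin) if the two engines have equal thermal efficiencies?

T_m ≈ 506.7 K

T_C = 18 °C → 18 + 273.15 = 291.15 K.
Equal efficiencies require 1 − T_m/T_H = 1 − T_C/T_m, i.e. T_m/T_H = T_C/T_m, so T_m = √(T_H·T_C) = √(882.00 × 291.15) = 506.7 K.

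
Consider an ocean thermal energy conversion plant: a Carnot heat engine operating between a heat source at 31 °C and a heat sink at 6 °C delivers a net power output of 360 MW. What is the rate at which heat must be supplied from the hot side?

Q̇_H ≈ 4380 MW

T_H = 31 °C → 31 + 273.15 = 304.15 K.
T_C = 6 °C → 6 + 273.15 = 279.15 K.
The Carnot efficiency is η = 1 − T_C/T_H = 1 − 279.15/304.15 = 0.0822.
Q_H = W/η = 360/0.0822 = 4380 MW.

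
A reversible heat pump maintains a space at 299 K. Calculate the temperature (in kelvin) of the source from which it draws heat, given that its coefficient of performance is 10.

T_C ≈ 269 K

COP_HP = T_H/(T_H − T_C) ⇒ T_C = T_H·(COP_HP − 1)/COP_HP = 299.00 × (10 − 1)/10 = 269 K.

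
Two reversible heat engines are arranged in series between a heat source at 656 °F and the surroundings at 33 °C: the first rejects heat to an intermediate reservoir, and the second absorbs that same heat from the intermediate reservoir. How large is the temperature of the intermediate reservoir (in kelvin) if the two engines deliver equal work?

T_H = 656 °F → (656 − 32) × 5/9 = 346.67 °C = 619.82 K.
T_C = 33 °C → 33 + 273.15 = 306.15 K.
For reversible stages Q_m = Q_H·(T_m/T_H). Setting W₁ = Q_H(1 − T_m/T_H) equal to W₂ = Q_m(1 − T_C/T_m) = Q_H·(T_m − T_C)/T_H gives T_H − T_m = T_m − T_C, so T_m = (T_H + T_C)/2 = (619.82 + 306.15)/2 = 463 K.

T_m ≈ 463 K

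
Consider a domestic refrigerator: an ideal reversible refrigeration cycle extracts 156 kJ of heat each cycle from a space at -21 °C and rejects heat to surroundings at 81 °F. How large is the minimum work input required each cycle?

T_H = 81 °F → (81 − 32) × 5/9 = 27.22 °C = 300.37 K.
T_C = -21 °C → -21 + 273.15 = 252.15 K.
The reversible coefficient of performance is COP_R = T_C/(T_H − T_C) = 252.15/48.22 = 5.2289.
W = Q_C/COP_R = 156/5.2289 = 29.8 kJ.

W_in ≈ 29.8 kJ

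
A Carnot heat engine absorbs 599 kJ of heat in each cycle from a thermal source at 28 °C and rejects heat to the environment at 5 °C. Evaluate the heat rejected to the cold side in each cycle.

T_H = 28 °C → 28 + 273.15 = 301.15 K.
T_C = 5 °C → 5 + 273.15 = 278.15 K.
Carnot efficiency: η = 1 − T_C/T_H = 1 − 278.15/301.15 = 0.0764.
For a reversible cycle Q_C/Q_H = T_C/T_H, so Q_C = 599 × 278.15/301.15 = 553 kJ.

Q_C ≈ 553 kJ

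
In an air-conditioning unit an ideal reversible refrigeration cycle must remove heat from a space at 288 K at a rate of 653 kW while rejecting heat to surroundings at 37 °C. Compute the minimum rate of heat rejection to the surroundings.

T_H = 37 °C → 37 + 273.15 = 310.15 K.
For a reversible cycle Q_H/Q_C = T_H/T_C, so Q_H = Q_C·T_H/T_C = 653 × 310.15/288.00 = 703 kW.

Q̇_H ≈ 703 kW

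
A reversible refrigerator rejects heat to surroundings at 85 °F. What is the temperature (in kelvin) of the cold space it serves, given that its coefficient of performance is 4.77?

T_H = 85 °F → (85 − 32) × 5/9 = 29.44 °C = 302.59 K.
COP_R = T_C/(T_H − T_C) ⇒ T_C = T_H·COP_R/(1 + COP_R) = 302.59 × 4.77/(1 + 4.77) = 250 K.

T_C ≈ 250 K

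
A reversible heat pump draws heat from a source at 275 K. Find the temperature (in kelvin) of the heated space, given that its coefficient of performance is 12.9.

T_H ≈ 298 K

COP_HP = T_H/(T_H − T_C) ⇒ T_H = T_C·COP_HP/(COP_HP − 1) = 275.00 × 12.9/(12.9 − 1) = 298 K.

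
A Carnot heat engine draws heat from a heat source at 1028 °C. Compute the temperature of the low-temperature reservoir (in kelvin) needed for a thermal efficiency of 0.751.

T_C ≈ 324.0 K

T_H = 1028 °C → 1028 + 273.15 = 1301.15 K.
From η = 1 − T_C/T_H, T_C = T_H·(1 − η) = 1301.15 × (1 − 0.751) = 324.0 K.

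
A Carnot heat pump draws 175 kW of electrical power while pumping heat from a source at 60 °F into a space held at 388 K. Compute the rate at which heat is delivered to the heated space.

Q̇_H ≈ 684 kW

T_C = 60 °F → (60 − 32) × 5/9 = 15.56 °C = 288.71 K.
For a reversible heat pump, COP_HP = T_H/(T_H − T_C) = 388.00/99.29 = 3.9076.
Q_H = COP_HP · W = 3.9076 × 175 = 684 kW.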